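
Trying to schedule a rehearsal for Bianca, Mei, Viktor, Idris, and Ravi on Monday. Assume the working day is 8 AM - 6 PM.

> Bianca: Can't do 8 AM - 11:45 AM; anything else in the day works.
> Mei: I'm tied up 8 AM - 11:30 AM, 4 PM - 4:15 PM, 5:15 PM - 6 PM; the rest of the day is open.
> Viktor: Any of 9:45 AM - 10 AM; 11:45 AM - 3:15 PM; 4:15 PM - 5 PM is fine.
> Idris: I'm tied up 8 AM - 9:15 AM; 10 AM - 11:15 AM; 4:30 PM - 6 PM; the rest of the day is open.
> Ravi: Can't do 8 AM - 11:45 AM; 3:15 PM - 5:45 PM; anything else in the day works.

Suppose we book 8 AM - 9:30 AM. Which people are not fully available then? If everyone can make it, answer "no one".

Bianca, Idris, Mei, Ravi, Viktor

Bianca free: 11:45-18:00 (invert busy blocks within the working day).
Mei free: 11:30-16:00, 16:15-17:15 (invert busy blocks within the working day).
Viktor free: 09:45-10:00, 11:45-15:15, 16:15-17:00.
Idris free: 09:15-10:00, 11:15-16:30 (invert busy blocks within the working day).
Ravi free: 11:45-15:15, 17:45-18:00 (invert busy blocks within the working day).
Bianca: not fully free for 08:00-09:30. Mei: not fully free for 08:00-09:30. Viktor: not fully free for 08:00-09:30. Idris: not fully free for 08:00-09:30. Ravi: not fully free for 08:00-09:30.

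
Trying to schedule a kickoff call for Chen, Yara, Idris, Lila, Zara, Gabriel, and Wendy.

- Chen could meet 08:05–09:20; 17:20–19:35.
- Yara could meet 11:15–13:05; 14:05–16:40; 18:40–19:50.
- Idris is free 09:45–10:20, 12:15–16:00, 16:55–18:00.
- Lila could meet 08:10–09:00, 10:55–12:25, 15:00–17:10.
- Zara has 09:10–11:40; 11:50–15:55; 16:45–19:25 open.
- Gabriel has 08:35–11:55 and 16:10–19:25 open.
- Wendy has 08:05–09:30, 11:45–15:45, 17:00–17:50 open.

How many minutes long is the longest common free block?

Chen ∩ Yara: 18:40-19:35.
Chen ∩ Yara ∩ Idris: ∅.
Chen ∩ Yara ∩ Idris ∩ Lila: ∅.
Chen ∩ Yara ∩ Idris ∩ Lila ∩ Zara: ∅.
Chen ∩ Yara ∩ Idris ∩ Lila ∩ Zara ∩ Gabriel: ∅.
Chen ∩ Yara ∩ Idris ∩ Lila ∩ Zara ∩ Gabriel ∩ Wendy: ∅.
There is no time when everyone is free.
No common window exists, so the longest block is 0 minutes.

0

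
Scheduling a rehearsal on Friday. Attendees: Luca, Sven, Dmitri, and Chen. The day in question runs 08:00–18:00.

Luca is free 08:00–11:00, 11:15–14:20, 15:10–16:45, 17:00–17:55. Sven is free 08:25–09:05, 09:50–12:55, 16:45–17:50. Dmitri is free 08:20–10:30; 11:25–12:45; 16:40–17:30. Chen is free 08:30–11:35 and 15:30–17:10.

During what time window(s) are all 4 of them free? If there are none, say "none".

Luca ∩ Sven: 08:25-09:05, 09:50-11:00, 11:15-12:55, 17:00-17:50.
Luca ∩ Sven ∩ Dmitri: 08:25-09:05, 09:50-10:30, 11:25-12:45, 17:00-17:30.
Luca ∩ Sven ∩ Dmitri ∩ Chen: 08:30-09:05, 09:50-10:30, 11:25-11:35, 17:00-17:10.
So the common availability across everyone is 08:30-09:05, 09:50-10:30, 11:25-11:35, 17:00-17:10.

08:30-09:05, 09:50-10:30, 11:25-11:35, 17:00-17:10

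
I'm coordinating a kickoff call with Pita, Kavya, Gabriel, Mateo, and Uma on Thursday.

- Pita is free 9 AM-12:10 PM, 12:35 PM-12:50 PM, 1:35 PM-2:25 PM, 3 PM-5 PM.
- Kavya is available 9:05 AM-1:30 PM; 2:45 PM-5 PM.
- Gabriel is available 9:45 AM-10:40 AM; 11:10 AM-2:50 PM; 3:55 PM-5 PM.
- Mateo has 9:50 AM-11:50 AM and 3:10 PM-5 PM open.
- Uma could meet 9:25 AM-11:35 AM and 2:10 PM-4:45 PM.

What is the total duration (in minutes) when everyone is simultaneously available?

125

Pita ∩ Kavya: 09:05-12:10, 12:35-12:50, 15:00-17:00.
Pita ∩ Kavya ∩ Gabriel: 09:45-10:40, 11:10-12:10, 12:35-12:50, 15:55-17:00.
Pita ∩ Kavya ∩ Gabriel ∩ Mateo: 09:50-10:40, 11:10-11:50, 15:55-17:00.
Pita ∩ Kavya ∩ Gabriel ∩ Mateo ∩ Uma: 09:50-10:40, 11:10-11:35, 15:55-16:45.
Summing the common windows: 50 + 25 + 50 = 125 minutes.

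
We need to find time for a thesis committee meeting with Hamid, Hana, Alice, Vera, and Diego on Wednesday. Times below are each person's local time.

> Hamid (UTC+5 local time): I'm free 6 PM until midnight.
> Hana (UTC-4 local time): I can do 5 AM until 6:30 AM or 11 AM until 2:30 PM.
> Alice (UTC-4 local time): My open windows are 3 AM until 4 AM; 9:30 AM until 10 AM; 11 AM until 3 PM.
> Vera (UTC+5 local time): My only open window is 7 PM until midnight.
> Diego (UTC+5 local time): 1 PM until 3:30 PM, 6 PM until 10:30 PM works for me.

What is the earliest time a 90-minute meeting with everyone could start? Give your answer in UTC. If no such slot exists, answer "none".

15:00

Hamid in UTC: 13:00-19:00 (subtract 5h to convert from UTC+5).
Hana in UTC: 09:00-10:30, 15:00-18:30 (add 4h to convert from UTC-4).
Alice in UTC: 07:00-08:00, 13:30-14:00, 15:00-19:00 (add 4h to convert from UTC-4).
Vera in UTC: 14:00-19:00 (subtract 5h to convert from UTC+5).
Diego in UTC: 08:00-10:30, 13:00-17:30 (subtract 5h to convert from UTC+5).
Hamid ∩ Hana: 15:00-18:30.
Hamid ∩ Hana ∩ Alice: 15:00-18:30.
Hamid ∩ Hana ∩ Alice ∩ Vera: 15:00-18:30.
Hamid ∩ Hana ∩ Alice ∩ Vera ∩ Diego: 15:00-17:30.
The first common window of at least 90 minutes is 15:00-17:30, so the earliest start is 15:00.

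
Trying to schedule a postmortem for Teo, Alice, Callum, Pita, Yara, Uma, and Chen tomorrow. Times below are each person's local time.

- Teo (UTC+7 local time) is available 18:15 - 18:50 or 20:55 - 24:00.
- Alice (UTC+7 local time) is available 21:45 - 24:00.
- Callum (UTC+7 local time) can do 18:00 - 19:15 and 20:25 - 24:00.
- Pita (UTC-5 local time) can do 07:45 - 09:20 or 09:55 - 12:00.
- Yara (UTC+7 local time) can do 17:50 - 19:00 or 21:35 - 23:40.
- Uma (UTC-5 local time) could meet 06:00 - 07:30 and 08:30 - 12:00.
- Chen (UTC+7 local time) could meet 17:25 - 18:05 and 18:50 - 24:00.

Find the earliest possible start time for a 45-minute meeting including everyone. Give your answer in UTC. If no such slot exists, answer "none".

Teo in UTC: 11:15-11:50, 13:55-17:00 (subtract 7h to convert from UTC+7).
Alice in UTC: 14:45-17:00 (subtract 7h to convert from UTC+7).
Callum in UTC: 11:00-12:15, 13:25-17:00 (subtract 7h to convert from UTC+7).
Pita in UTC: 12:45-14:20, 14:55-17:00 (add 5h to convert from UTC-5).
Yara in UTC: 10:50-12:00, 14:35-16:40 (subtract 7h to convert from UTC+7).
Uma in UTC: 11:00-12:30, 13:30-17:00 (add 5h to convert from UTC-5).
Chen in UTC: 10:25-11:05, 11:50-17:00 (subtract 7h to convert from UTC+7).
Teo ∩ Alice: 14:45-17:00.
Teo ∩ Alice ∩ Callum: 14:45-17:00.
Teo ∩ Alice ∩ Callum ∩ Pita: 14:55-17:00.
Teo ∩ Alice ∩ Callum ∩ Pita ∩ Yara: 14:55-16:40.
Teo ∩ Alice ∩ Callum ∩ Pita ∩ Yara ∩ Uma: 14:55-16:40.
Teo ∩ Alice ∩ Callum ∩ Pita ∩ Yara ∩ Uma ∩ Chen: 14:55-16:40.
The first common window of at least 45 minutes is 14:55-16:40, so the earliest start is 14:55.

14:55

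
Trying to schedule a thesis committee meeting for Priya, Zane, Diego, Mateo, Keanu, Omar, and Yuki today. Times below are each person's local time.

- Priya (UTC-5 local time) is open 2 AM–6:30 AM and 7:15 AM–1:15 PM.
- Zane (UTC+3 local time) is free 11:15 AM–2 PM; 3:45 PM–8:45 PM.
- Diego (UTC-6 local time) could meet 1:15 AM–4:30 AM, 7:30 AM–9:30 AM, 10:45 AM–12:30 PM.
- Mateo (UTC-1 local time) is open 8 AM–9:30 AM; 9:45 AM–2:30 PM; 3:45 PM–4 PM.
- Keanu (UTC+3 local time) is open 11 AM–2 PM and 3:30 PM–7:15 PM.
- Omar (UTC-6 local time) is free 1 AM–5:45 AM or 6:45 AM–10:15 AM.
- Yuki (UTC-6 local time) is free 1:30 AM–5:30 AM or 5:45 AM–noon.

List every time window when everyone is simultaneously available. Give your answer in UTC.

09:00-10:30, 13:30-15:30

Priya in UTC: 07:00-11:30, 12:15-18:15 (add 5h to convert from UTC-5).
Zane in UTC: 08:15-11:00, 12:45-17:45 (subtract 3h to convert from UTC+3).
Diego in UTC: 07:15-10:30, 13:30-15:30, 16:45-18:30 (add 6h to convert from UTC-6).
Mateo in UTC: 09:00-10:30, 10:45-15:30, 16:45-17:00 (add 1h to convert from UTC-1).
Keanu in UTC: 08:00-11:00, 12:30-16:15 (subtract 3h to convert from UTC+3).
Omar in UTC: 07:00-11:45, 12:45-16:15 (add 6h to convert from UTC-6).
Yuki in UTC: 07:30-11:30, 11:45-18:00 (add 6h to convert from UTC-6).
Priya ∩ Zane: 08:15-11:00, 12:45-17:45.
Priya ∩ Zane ∩ Diego: 08:15-10:30, 13:30-15:30, 16:45-17:45.
Priya ∩ Zane ∩ Diego ∩ Mateo: 09:00-10:30, 13:30-15:30, 16:45-17:00.
Priya ∩ Zane ∩ Diego ∩ Mateo ∩ Keanu: 09:00-10:30, 13:30-15:30.
Priya ∩ Zane ∩ Diego ∩ Mateo ∩ Keanu ∩ Omar: 09:00-10:30, 13:30-15:30.
Priya ∩ Zane ∩ Diego ∩ Mateo ∩ Keanu ∩ Omar ∩ Yuki: 09:00-10:30, 13:30-15:30.
Those are the intersection windows.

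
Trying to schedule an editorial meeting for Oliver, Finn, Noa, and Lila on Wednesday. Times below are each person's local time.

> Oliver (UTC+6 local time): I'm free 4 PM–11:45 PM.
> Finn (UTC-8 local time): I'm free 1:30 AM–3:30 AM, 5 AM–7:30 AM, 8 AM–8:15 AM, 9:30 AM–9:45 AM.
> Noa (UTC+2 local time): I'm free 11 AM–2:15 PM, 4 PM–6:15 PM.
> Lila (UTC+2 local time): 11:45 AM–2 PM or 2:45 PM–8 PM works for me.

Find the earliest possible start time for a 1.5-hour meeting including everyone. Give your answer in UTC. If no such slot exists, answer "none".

10:00

Oliver in UTC: 10:00-17:45 (subtract 6h to convert from UTC+6).
Finn in UTC: 09:30-11:30, 13:00-15:30, 16:00-16:15, 17:30-17:45 (add 8h to convert from UTC-8).
Noa in UTC: 09:00-12:15, 14:00-16:15 (subtract 2h to convert from UTC+2).
Lila in UTC: 09:45-12:00, 12:45-18:00 (subtract 2h to convert from UTC+2).
Oliver ∩ Finn: 10:00-11:30, 13:00-15:30, 16:00-16:15, 17:30-17:45.
Oliver ∩ Finn ∩ Noa: 10:00-11:30, 14:00-15:30, 16:00-16:15.
Oliver ∩ Finn ∩ Noa ∩ Lila: 10:00-11:30, 14:00-15:30, 16:00-16:15.
The first common window of at least 90 minutes is 10:00-11:30, so the earliest start is 10:00.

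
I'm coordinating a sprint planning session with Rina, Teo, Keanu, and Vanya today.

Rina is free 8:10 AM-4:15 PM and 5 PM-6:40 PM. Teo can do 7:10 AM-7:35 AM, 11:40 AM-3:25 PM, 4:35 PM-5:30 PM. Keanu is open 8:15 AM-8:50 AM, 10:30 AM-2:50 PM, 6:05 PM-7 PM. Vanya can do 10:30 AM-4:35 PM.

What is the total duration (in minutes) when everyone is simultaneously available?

190

Rina ∩ Teo: 11:40-15:25, 17:00-17:30.
Rina ∩ Teo ∩ Keanu: 11:40-14:50.
Rina ∩ Teo ∩ Keanu ∩ Vanya: 11:40-14:50.
Those are the intersection windows.
That's a single block of 190 minutes.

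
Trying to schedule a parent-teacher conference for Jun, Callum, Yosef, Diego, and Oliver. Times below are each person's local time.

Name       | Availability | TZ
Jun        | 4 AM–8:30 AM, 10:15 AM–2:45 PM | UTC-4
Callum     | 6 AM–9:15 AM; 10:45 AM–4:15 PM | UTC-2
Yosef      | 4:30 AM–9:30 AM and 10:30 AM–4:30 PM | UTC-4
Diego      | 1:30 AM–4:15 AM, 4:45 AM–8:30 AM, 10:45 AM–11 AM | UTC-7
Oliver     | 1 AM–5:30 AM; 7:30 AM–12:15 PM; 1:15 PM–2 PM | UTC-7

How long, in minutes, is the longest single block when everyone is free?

Jun in UTC: 08:00-12:30, 14:15-18:45 (add 4h to convert from UTC-4).
Callum in UTC: 08:00-11:15, 12:45-18:15 (add 2h to convert from UTC-2).
Yosef in UTC: 08:30-13:30, 14:30-20:30 (add 4h to convert from UTC-4).
Diego in UTC: 08:30-11:15, 11:45-15:30, 17:45-18:00 (add 7h to convert from UTC-7).
Oliver in UTC: 08:00-12:30, 14:30-19:15, 20:15-21:00 (add 7h to convert from UTC-7).
Jun ∩ Callum: 08:00-11:15, 14:15-18:15.
Jun ∩ Callum ∩ Yosef: 08:30-11:15, 14:30-18:15.
Jun ∩ Callum ∩ Yosef ∩ Diego: 08:30-11:15, 14:30-15:30, 17:45-18:00.
Jun ∩ Callum ∩ Yosef ∩ Diego ∩ Oliver: 08:30-11:15, 14:30-15:30, 17:45-18:00.
So the common availability across everyone is 08:30-11:15, 14:30-15:30, 17:45-18:00.
The longest is 08:30-11:15 at 165 minutes.

165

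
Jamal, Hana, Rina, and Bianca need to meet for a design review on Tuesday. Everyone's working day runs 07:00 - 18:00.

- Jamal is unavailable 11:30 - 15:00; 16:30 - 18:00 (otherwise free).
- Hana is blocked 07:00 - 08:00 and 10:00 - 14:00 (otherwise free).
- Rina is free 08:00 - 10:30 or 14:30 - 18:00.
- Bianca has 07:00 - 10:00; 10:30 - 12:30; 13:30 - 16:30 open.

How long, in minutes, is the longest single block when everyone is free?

120

Jamal free: 07:00-11:30, 15:00-16:30 (invert busy blocks within the working day).
Hana free: 08:00-10:00, 14:00-18:00 (invert busy blocks within the working day).
Rina free: 08:00-10:30, 14:30-18:00.
Bianca free: 07:00-10:00, 10:30-12:30, 13:30-16:30.
Jamal ∩ Hana: 08:00-10:00, 15:00-16:30.
Jamal ∩ Hana ∩ Rina: 08:00-10:00, 15:00-16:30.
Jamal ∩ Hana ∩ Rina ∩ Bianca: 08:00-10:00, 15:00-16:30.
So the common availability across everyone is 08:00-10:00, 15:00-16:30.
The longest is 08:00-10:00 at 120 minutes.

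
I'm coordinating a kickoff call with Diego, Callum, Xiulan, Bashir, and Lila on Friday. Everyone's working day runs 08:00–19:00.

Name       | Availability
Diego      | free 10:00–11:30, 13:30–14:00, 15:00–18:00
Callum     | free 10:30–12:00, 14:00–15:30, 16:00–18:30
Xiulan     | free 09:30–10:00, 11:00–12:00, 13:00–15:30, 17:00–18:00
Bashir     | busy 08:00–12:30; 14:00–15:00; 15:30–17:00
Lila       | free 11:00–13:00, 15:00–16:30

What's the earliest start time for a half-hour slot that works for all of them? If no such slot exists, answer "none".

15:00

Diego free: 10:00-11:30, 13:30-14:00, 15:00-18:00.
Callum free: 10:30-12:00, 14:00-15:30, 16:00-18:30.
Xiulan free: 09:30-10:00, 11:00-12:00, 13:00-15:30, 17:00-18:00.
Bashir free: 12:30-14:00, 15:00-15:30, 17:00-19:00 (invert busy blocks within the working day).
Lila free: 11:00-13:00, 15:00-16:30.
Diego ∩ Callum: 10:30-11:30, 15:00-15:30, 16:00-18:00.
Diego ∩ Callum ∩ Xiulan: 11:00-11:30, 15:00-15:30, 17:00-18:00.
Diego ∩ Callum ∩ Xiulan ∩ Bashir: 15:00-15:30, 17:00-18:00.
Diego ∩ Callum ∩ Xiulan ∩ Bashir ∩ Lila: 15:00-15:30.
The first common window of at least 30 minutes is 15:00-15:30, so the earliest start is 15:00.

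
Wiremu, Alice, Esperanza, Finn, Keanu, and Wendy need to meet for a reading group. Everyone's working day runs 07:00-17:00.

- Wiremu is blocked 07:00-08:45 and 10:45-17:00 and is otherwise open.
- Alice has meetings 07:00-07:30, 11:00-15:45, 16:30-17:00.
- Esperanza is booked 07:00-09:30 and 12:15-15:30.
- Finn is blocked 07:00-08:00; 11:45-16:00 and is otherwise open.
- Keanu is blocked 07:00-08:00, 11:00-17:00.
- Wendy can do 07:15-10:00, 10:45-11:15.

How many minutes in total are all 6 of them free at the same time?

30

Wiremu free: 08:45-10:45 (invert busy blocks within the working day).
Alice free: 07:30-11:00, 15:45-16:30 (invert busy blocks within the working day).
Esperanza free: 09:30-12:15, 15:30-17:00 (invert busy blocks within the working day).
Finn free: 08:00-11:45, 16:00-17:00 (invert busy blocks within the working day).
Keanu free: 08:00-11:00 (invert busy blocks within the working day).
Wendy free: 07:15-10:00, 10:45-11:15.
Wiremu ∩ Alice: 08:45-10:45.
Wiremu ∩ Alice ∩ Esperanza: 09:30-10:45.
Wiremu ∩ Alice ∩ Esperanza ∩ Finn: 09:30-10:45.
Wiremu ∩ Alice ∩ Esperanza ∩ Finn ∩ Keanu: 09:30-10:45.
Wiremu ∩ Alice ∩ Esperanza ∩ Finn ∩ Keanu ∩ Wendy: 09:30-10:00.
Those are the intersection windows.
That's a single block of 30 minutes.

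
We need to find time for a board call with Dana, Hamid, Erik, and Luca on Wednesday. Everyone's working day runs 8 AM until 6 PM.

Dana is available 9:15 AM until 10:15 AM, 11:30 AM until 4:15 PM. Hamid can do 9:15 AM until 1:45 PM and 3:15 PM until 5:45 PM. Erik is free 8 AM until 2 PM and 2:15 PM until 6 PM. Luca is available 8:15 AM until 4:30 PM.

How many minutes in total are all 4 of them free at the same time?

255

Dana ∩ Hamid: 09:15-10:15, 11:30-13:45, 15:15-16:15.
Dana ∩ Hamid ∩ Erik: 09:15-10:15, 11:30-13:45, 15:15-16:15.
Dana ∩ Hamid ∩ Erik ∩ Luca: 09:15-10:15, 11:30-13:45, 15:15-16:15.
Those are the intersection windows.
Summing the common windows: 60 + 135 + 60 = 255 minutes.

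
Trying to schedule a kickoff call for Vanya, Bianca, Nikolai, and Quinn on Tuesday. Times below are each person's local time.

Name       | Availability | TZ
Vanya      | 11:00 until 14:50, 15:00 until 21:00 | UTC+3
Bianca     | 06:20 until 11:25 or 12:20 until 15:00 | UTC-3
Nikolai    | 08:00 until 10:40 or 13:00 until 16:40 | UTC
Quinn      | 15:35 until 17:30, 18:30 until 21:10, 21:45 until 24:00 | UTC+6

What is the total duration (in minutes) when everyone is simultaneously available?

205

Vanya in UTC: 08:00-11:50, 12:00-18:00 (subtract 3h to convert from UTC+3).
Bianca in UTC: 09:20-14:25, 15:20-18:00 (add 3h to convert from UTC-3).
Nikolai in UTC: 08:00-10:40, 13:00-16:40.
Quinn in UTC: 09:35-11:30, 12:30-15:10, 15:45-18:00 (subtract 6h to convert from UTC+6).
Vanya ∩ Bianca: 09:20-11:50, 12:00-14:25, 15:20-18:00.
Vanya ∩ Bianca ∩ Nikolai: 09:20-10:40, 13:00-14:25, 15:20-16:40.
Vanya ∩ Bianca ∩ Nikolai ∩ Quinn: 09:35-10:40, 13:00-14:25, 15:45-16:40.
So the common availability across everyone is 09:35-10:40, 13:00-14:25, 15:45-16:40.
Summing the common windows: 65 + 85 + 55 = 205 minutes.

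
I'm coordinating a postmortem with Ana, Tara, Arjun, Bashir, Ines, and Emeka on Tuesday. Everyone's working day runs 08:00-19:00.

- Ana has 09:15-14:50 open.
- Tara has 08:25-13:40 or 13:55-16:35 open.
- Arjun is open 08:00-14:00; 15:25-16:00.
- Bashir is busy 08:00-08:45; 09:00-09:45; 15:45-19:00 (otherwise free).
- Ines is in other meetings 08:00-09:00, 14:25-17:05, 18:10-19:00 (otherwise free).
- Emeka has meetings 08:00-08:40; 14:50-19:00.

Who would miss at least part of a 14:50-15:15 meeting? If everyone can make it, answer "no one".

Ana free: 09:15-14:50.
Tara free: 08:25-13:40, 13:55-16:35.
Arjun free: 08:00-14:00, 15:25-16:00.
Bashir free: 08:45-09:00, 09:45-15:45 (invert busy blocks within the working day).
Ines free: 09:00-14:25, 17:05-18:10 (invert busy blocks within the working day).
Emeka free: 08:40-14:50 (invert busy blocks within the working day).
Ana: not fully free for 14:50-15:15. Tara: free for 14:50-15:15. Arjun: not fully free for 14:50-15:15. Bashir: free for 14:50-15:15. Ines: not fully free for 14:50-15:15. Emeka: not fully free for 14:50-15:15.

Ana, Arjun, Emeka, Ines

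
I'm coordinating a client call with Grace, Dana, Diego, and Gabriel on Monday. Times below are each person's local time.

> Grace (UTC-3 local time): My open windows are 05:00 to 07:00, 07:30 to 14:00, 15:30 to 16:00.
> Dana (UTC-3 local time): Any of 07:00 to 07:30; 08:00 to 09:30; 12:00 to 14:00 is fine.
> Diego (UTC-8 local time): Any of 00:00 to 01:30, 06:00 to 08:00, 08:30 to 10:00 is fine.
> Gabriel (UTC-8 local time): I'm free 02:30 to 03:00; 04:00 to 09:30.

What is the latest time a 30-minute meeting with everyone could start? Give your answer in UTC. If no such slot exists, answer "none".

16:30

Grace in UTC: 08:00-10:00, 10:30-17:00, 18:30-19:00 (add 3h to convert from UTC-3).
Dana in UTC: 10:00-10:30, 11:00-12:30, 15:00-17:00 (add 3h to convert from UTC-3).
Diego in UTC: 08:00-09:30, 14:00-16:00, 16:30-18:00 (add 8h to convert from UTC-8).
Gabriel in UTC: 10:30-11:00, 12:00-17:30 (add 8h to convert from UTC-8).
Grace ∩ Dana: 11:00-12:30, 15:00-17:00.
Grace ∩ Dana ∩ Diego: 15:00-16:00, 16:30-17:00.
Grace ∩ Dana ∩ Diego ∩ Gabriel: 15:00-16:00, 16:30-17:00.
The last common window of at least 30 minutes is 16:30-17:00; a 30-minute meeting can start as late as 16:30 and still end by 17:00.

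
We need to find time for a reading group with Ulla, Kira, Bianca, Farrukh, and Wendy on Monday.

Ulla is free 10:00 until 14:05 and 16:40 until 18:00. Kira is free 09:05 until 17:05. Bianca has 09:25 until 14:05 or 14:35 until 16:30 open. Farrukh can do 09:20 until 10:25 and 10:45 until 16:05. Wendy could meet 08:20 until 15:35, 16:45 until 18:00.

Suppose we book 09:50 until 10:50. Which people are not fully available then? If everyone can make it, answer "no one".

Farrukh, Ulla

Ulla: not fully free for 09:50-10:50. Kira: free for 09:50-10:50. Bianca: free for 09:50-10:50. Farrukh: not fully free for 09:50-10:50. Wendy: free for 09:50-10:50.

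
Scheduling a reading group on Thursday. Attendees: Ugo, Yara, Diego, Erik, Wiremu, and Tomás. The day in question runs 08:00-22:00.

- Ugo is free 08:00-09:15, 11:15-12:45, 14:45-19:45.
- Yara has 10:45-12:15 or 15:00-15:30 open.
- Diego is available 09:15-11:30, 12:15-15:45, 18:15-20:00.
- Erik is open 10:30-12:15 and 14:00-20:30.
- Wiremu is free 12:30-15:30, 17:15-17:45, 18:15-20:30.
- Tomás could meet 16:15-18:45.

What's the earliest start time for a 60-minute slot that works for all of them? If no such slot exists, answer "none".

Ugo ∩ Yara: 11:15-12:15, 15:00-15:30.
Ugo ∩ Yara ∩ Diego: 11:15-11:30, 15:00-15:30.
Ugo ∩ Yara ∩ Diego ∩ Erik: 11:15-11:30, 15:00-15:30.
Ugo ∩ Yara ∩ Diego ∩ Erik ∩ Wiremu: 15:00-15:30.
Ugo ∩ Yara ∩ Diego ∩ Erik ∩ Wiremu ∩ Tomás: ∅.
There is no time when everyone is free.
No common window is at least 60 minutes long.

none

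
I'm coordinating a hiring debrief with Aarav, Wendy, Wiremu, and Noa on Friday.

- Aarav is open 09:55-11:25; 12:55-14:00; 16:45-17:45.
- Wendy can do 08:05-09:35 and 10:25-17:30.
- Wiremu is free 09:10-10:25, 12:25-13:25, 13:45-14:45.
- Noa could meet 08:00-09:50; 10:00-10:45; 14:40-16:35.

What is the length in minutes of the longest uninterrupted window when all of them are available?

Aarav ∩ Wendy: 10:25-11:25, 12:55-14:00, 16:45-17:30.
Aarav ∩ Wendy ∩ Wiremu: 12:55-13:25, 13:45-14:00.
Aarav ∩ Wendy ∩ Wiremu ∩ Noa: ∅.
There is no time when everyone is free.
No common window exists, so the longest block is 0 minutes.

0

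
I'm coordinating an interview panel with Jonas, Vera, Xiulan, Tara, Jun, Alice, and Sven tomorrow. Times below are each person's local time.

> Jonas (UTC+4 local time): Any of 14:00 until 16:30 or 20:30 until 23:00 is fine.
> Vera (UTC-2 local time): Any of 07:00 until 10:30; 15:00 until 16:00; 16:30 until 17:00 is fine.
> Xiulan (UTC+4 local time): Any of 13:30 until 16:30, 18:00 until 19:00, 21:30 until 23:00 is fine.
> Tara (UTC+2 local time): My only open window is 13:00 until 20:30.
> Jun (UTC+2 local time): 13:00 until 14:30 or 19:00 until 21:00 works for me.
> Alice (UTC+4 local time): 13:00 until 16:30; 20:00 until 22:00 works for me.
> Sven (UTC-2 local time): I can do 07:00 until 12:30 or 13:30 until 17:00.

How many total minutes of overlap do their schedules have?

Jonas in UTC: 10:00-12:30, 16:30-19:00 (subtract 4h to convert from UTC+4).
Vera in UTC: 09:00-12:30, 17:00-18:00, 18:30-19:00 (add 2h to convert from UTC-2).
Xiulan in UTC: 09:30-12:30, 14:00-15:00, 17:30-19:00 (subtract 4h to convert from UTC+4).
Tara in UTC: 11:00-18:30 (subtract 2h to convert from UTC+2).
Jun in UTC: 11:00-12:30, 17:00-19:00 (subtract 2h to convert from UTC+2).
Alice in UTC: 09:00-12:30, 16:00-18:00 (subtract 4h to convert from UTC+4).
Sven in UTC: 09:00-14:30, 15:30-19:00 (add 2h to convert from UTC-2).
Jonas ∩ Vera: 10:00-12:30, 17:00-18:00, 18:30-19:00.
Jonas ∩ Vera ∩ Xiulan: 10:00-12:30, 17:30-18:00, 18:30-19:00.
Jonas ∩ Vera ∩ Xiulan ∩ Tara: 11:00-12:30, 17:30-18:00.
Jonas ∩ Vera ∩ Xiulan ∩ Tara ∩ Jun: 11:00-12:30, 17:30-18:00.
Jonas ∩ Vera ∩ Xiulan ∩ Tara ∩ Jun ∩ Alice: 11:00-12:30, 17:30-18:00.
Jonas ∩ Vera ∩ Xiulan ∩ Tara ∩ Jun ∩ Alice ∩ Sven: 11:00-12:30, 17:30-18:00.
So the common availability across everyone is 11:00-12:30, 17:30-18:00.
Summing the common windows: 90 + 30 = 120 minutes.

120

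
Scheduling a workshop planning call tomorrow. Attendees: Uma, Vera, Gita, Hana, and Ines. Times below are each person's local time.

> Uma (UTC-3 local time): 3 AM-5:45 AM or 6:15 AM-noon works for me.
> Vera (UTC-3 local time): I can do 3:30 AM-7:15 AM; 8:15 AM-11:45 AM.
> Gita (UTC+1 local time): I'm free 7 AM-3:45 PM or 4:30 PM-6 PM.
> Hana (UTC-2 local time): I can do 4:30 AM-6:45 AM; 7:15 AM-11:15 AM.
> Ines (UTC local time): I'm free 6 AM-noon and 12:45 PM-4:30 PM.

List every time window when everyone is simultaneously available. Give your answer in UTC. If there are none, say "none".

06:30-08:45, 09:15-10:15, 11:15-12:00, 12:45-13:15

Uma in UTC: 06:00-08:45, 09:15-15:00 (add 3h to convert from UTC-3).
Vera in UTC: 06:30-10:15, 11:15-14:45 (add 3h to convert from UTC-3).
Gita in UTC: 06:00-14:45, 15:30-17:00 (subtract 1h to convert from UTC+1).
Hana in UTC: 06:30-08:45, 09:15-13:15 (add 2h to convert from UTC-2).
Ines in UTC: 06:00-12:00, 12:45-16:30.
Uma ∩ Vera: 06:30-08:45, 09:15-10:15, 11:15-14:45.
Uma ∩ Vera ∩ Gita: 06:30-08:45, 09:15-10:15, 11:15-14:45.
Uma ∩ Vera ∩ Gita ∩ Hana: 06:30-08:45, 09:15-10:15, 11:15-13:15.
Uma ∩ Vera ∩ Gita ∩ Hana ∩ Ines: 06:30-08:45, 09:15-10:15, 11:15-12:00, 12:45-13:15.
Those are the intersection windows.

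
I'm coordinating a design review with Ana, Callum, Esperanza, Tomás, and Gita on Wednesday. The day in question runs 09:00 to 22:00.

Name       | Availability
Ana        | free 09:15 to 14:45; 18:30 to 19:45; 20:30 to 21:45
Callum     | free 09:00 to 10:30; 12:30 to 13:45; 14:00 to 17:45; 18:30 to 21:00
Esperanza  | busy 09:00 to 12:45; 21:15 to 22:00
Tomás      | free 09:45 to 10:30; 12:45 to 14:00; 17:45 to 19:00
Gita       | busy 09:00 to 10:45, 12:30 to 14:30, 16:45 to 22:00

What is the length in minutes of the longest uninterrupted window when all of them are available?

Ana free: 09:15-14:45, 18:30-19:45, 20:30-21:45.
Callum free: 09:00-10:30, 12:30-13:45, 14:00-17:45, 18:30-21:00.
Esperanza free: 12:45-21:15 (invert busy blocks within the working day).
Tomás free: 09:45-10:30, 12:45-14:00, 17:45-19:00.
Gita free: 10:45-12:30, 14:30-16:45 (invert busy blocks within the working day).
Ana ∩ Callum: 09:15-10:30, 12:30-13:45, 14:00-14:45, 18:30-19:45, 20:30-21:00.
Ana ∩ Callum ∩ Esperanza: 12:45-13:45, 14:00-14:45, 18:30-19:45, 20:30-21:00.
Ana ∩ Callum ∩ Esperanza ∩ Tomás: 12:45-13:45, 18:30-19:00.
Ana ∩ Callum ∩ Esperanza ∩ Tomás ∩ Gita: ∅.
There is no time when everyone is free.
No common window exists, so the longest block is 0 minutes.

0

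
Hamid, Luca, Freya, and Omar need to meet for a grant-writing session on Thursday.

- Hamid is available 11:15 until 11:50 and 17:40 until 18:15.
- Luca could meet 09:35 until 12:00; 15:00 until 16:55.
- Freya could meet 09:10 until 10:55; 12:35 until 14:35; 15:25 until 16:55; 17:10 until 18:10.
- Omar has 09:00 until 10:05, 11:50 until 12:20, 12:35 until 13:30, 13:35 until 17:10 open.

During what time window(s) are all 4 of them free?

none

Hamid ∩ Luca: 11:15-11:50.
Hamid ∩ Luca ∩ Freya: ∅.
Hamid ∩ Luca ∩ Freya ∩ Omar: ∅.
There is no time when everyone is free.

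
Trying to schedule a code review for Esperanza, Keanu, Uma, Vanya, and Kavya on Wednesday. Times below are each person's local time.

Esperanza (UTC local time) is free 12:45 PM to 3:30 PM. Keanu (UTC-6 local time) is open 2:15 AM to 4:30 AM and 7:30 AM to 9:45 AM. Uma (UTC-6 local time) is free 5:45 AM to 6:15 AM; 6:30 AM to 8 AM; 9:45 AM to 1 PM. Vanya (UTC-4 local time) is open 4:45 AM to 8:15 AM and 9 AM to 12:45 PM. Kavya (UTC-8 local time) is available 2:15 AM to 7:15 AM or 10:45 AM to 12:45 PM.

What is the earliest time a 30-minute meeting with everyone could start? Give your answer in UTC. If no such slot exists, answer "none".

Esperanza in UTC: 12:45-15:30.
Keanu in UTC: 08:15-10:30, 13:30-15:45 (add 6h to convert from UTC-6).
Uma in UTC: 11:45-12:15, 12:30-14:00, 15:45-19:00 (add 6h to convert from UTC-6).
Vanya in UTC: 08:45-12:15, 13:00-16:45 (add 4h to convert from UTC-4).
Kavya in UTC: 10:15-15:15, 18:45-20:45 (add 8h to convert from UTC-8).
Esperanza ∩ Keanu: 13:30-15:30.
Esperanza ∩ Keanu ∩ Uma: 13:30-14:00.
Esperanza ∩ Keanu ∩ Uma ∩ Vanya: 13:30-14:00.
Esperanza ∩ Keanu ∩ Uma ∩ Vanya ∩ Kavya: 13:30-14:00.
The first common window of at least 30 minutes is 13:30-14:00, so the earliest start is 13:30.

13:30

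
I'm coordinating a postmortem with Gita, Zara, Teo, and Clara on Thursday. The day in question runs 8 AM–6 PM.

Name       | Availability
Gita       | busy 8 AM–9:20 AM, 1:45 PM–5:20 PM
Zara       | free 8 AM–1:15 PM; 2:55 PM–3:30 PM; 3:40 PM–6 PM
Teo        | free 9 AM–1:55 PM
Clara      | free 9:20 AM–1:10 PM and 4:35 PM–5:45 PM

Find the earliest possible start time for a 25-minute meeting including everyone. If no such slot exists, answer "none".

Gita free: 09:20-13:45, 17:20-18:00 (invert busy blocks within the working day).
Zara free: 08:00-13:15, 14:55-15:30, 15:40-18:00.
Teo free: 09:00-13:55.
Clara free: 09:20-13:10, 16:35-17:45.
Gita ∩ Zara: 09:20-13:15, 17:20-18:00.
Gita ∩ Zara ∩ Teo: 09:20-13:15.
Gita ∩ Zara ∩ Teo ∩ Clara: 09:20-13:10.
Those are the intersection windows.
The first common window of at least 25 minutes is 09:20-13:10, so the earliest start is 09:20.

09:20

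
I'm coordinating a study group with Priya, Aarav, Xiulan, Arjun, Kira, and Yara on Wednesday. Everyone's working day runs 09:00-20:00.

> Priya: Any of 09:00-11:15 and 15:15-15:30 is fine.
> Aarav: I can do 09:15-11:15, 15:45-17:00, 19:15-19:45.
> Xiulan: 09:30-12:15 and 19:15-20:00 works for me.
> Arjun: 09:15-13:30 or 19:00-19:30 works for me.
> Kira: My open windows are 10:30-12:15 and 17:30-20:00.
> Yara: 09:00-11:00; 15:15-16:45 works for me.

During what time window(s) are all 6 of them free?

Priya ∩ Aarav: 09:15-11:15.
Priya ∩ Aarav ∩ Xiulan: 09:30-11:15.
Priya ∩ Aarav ∩ Xiulan ∩ Arjun: 09:30-11:15.
Priya ∩ Aarav ∩ Xiulan ∩ Arjun ∩ Kira: 10:30-11:15.
Priya ∩ Aarav ∩ Xiulan ∩ Arjun ∩ Kira ∩ Yara: 10:30-11:00.

10:30-11:00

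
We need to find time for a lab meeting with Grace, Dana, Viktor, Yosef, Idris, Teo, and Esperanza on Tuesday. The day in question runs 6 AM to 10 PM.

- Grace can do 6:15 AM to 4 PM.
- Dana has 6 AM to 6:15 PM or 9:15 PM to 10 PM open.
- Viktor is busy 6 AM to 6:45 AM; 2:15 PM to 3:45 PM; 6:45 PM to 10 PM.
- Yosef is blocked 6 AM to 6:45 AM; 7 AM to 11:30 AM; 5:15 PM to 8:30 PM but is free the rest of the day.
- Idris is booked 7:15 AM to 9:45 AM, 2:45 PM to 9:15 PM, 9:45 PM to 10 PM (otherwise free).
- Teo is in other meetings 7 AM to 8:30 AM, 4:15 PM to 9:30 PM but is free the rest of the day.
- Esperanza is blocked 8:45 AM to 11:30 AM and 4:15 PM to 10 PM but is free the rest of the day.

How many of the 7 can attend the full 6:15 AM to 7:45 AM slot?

Grace free: 06:15-16:00.
Dana free: 06:00-18:15, 21:15-22:00.
Viktor free: 06:45-14:15, 15:45-18:45 (invert busy blocks within the working day).
Yosef free: 06:45-07:00, 11:30-17:15, 20:30-22:00 (invert busy blocks within the working day).
Idris free: 06:00-07:15, 09:45-14:45, 21:15-21:45 (invert busy blocks within the working day).
Teo free: 06:00-07:00, 08:30-16:15, 21:30-22:00 (invert busy blocks within the working day).
Esperanza free: 06:00-08:45, 11:30-16:15 (invert busy blocks within the working day).
Grace, Dana, and Esperanza can make the full 06:15-07:45 slot — that's 3.

3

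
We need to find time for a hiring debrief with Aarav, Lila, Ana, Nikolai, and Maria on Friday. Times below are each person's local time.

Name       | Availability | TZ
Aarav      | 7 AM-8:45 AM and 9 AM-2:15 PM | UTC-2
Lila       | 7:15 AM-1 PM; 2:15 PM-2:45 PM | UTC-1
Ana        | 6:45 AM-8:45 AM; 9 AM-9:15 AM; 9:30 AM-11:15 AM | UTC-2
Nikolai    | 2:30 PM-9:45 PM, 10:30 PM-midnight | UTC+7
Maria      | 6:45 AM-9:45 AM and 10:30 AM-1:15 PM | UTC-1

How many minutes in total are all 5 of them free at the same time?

Aarav in UTC: 09:00-10:45, 11:00-16:15 (add 2h to convert from UTC-2).
Lila in UTC: 08:15-14:00, 15:15-15:45 (add 1h to convert from UTC-1).
Ana in UTC: 08:45-10:45, 11:00-11:15, 11:30-13:15 (add 2h to convert from UTC-2).
Nikolai in UTC: 07:30-14:45, 15:30-17:00 (subtract 7h to convert from UTC+7).
Maria in UTC: 07:45-10:45, 11:30-14:15 (add 1h to convert from UTC-1).
Aarav ∩ Lila: 09:00-10:45, 11:00-14:00, 15:15-15:45.
Aarav ∩ Lila ∩ Ana: 09:00-10:45, 11:00-11:15, 11:30-13:15.
Aarav ∩ Lila ∩ Ana ∩ Nikolai: 09:00-10:45, 11:00-11:15, 11:30-13:15.
Aarav ∩ Lila ∩ Ana ∩ Nikolai ∩ Maria: 09:00-10:45, 11:30-13:15.
Summing the common windows: 105 + 105 = 210 minutes.

210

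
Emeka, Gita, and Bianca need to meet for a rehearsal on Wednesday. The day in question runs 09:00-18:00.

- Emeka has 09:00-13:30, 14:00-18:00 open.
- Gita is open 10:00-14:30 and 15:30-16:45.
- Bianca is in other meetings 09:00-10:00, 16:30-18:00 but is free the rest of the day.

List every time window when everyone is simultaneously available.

10:00-13:30, 14:00-14:30, 15:30-16:30

Emeka free: 09:00-13:30, 14:00-18:00.
Gita free: 10:00-14:30, 15:30-16:45.
Bianca free: 10:00-16:30 (invert busy blocks within the working day).
Emeka ∩ Gita: 10:00-13:30, 14:00-14:30, 15:30-16:45.
Emeka ∩ Gita ∩ Bianca: 10:00-13:30, 14:00-14:30, 15:30-16:30.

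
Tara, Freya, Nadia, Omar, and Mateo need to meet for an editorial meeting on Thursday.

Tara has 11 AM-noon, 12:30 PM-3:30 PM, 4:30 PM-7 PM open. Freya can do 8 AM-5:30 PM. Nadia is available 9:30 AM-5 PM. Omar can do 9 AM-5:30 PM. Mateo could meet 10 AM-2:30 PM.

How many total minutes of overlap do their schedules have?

180

Tara ∩ Freya: 11:00-12:00, 12:30-15:30, 16:30-17:30.
Tara ∩ Freya ∩ Nadia: 11:00-12:00, 12:30-15:30, 16:30-17:00.
Tara ∩ Freya ∩ Nadia ∩ Omar: 11:00-12:00, 12:30-15:30, 16:30-17:00.
Tara ∩ Freya ∩ Nadia ∩ Omar ∩ Mateo: 11:00-12:00, 12:30-14:30.
Summing the common windows: 60 + 120 = 180 minutes.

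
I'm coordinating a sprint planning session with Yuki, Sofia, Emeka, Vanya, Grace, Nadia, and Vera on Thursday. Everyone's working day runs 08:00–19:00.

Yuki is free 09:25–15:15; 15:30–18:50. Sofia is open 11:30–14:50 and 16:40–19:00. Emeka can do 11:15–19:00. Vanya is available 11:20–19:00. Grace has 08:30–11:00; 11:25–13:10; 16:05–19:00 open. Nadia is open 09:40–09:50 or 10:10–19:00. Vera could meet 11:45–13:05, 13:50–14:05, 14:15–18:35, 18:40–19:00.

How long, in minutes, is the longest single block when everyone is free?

Yuki ∩ Sofia: 11:30-14:50, 16:40-18:50.
Yuki ∩ Sofia ∩ Emeka: 11:30-14:50, 16:40-18:50.
Yuki ∩ Sofia ∩ Emeka ∩ Vanya: 11:30-14:50, 16:40-18:50.
Yuki ∩ Sofia ∩ Emeka ∩ Vanya ∩ Grace: 11:30-13:10, 16:40-18:50.
Yuki ∩ Sofia ∩ Emeka ∩ Vanya ∩ Grace ∩ Nadia: 11:30-13:10, 16:40-18:50.
Yuki ∩ Sofia ∩ Emeka ∩ Vanya ∩ Grace ∩ Nadia ∩ Vera: 11:45-13:05, 16:40-18:35, 18:40-18:50.
The longest is 16:40-18:35 at 115 minutes.

115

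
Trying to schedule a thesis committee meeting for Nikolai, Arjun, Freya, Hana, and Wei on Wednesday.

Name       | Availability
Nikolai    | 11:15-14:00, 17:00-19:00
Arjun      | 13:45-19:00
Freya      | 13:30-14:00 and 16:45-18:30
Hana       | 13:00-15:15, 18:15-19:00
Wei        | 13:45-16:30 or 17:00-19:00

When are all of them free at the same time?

13:45-14:00, 18:15-18:30

Nikolai ∩ Arjun: 13:45-14:00, 17:00-19:00.
Nikolai ∩ Arjun ∩ Freya: 13:45-14:00, 17:00-18:30.
Nikolai ∩ Arjun ∩ Freya ∩ Hana: 13:45-14:00, 18:15-18:30.
Nikolai ∩ Arjun ∩ Freya ∩ Hana ∩ Wei: 13:45-14:00, 18:15-18:30.
So the common availability across everyone is 13:45-14:00, 18:15-18:30.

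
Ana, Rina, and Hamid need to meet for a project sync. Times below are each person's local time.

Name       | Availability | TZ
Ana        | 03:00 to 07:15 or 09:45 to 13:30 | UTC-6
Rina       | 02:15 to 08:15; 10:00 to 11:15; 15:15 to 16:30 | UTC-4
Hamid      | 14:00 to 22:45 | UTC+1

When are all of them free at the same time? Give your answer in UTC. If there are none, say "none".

19:15-19:30

Ana in UTC: 09:00-13:15, 15:45-19:30 (add 6h to convert from UTC-6).
Rina in UTC: 06:15-12:15, 14:00-15:15, 19:15-20:30 (add 4h to convert from UTC-4).
Hamid in UTC: 13:00-21:45 (subtract 1h to convert from UTC+1).
Ana ∩ Rina: 09:00-12:15, 19:15-19:30.
Ana ∩ Rina ∩ Hamid: 19:15-19:30.
Those are the intersection windows.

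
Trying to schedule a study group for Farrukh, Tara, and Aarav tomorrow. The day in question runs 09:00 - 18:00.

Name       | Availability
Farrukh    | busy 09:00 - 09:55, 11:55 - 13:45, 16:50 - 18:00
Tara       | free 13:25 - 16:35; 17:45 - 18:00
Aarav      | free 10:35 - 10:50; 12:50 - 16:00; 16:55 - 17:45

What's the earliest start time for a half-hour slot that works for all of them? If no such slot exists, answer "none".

Farrukh free: 09:55-11:55, 13:45-16:50 (invert busy blocks within the working day).
Tara free: 13:25-16:35, 17:45-18:00.
Aarav free: 10:35-10:50, 12:50-16:00, 16:55-17:45.
Farrukh ∩ Tara: 13:45-16:35.
Farrukh ∩ Tara ∩ Aarav: 13:45-16:00.
Those are the intersection windows.
The first common window of at least 30 minutes is 13:45-16:00, so the earliest start is 13:45.

13:45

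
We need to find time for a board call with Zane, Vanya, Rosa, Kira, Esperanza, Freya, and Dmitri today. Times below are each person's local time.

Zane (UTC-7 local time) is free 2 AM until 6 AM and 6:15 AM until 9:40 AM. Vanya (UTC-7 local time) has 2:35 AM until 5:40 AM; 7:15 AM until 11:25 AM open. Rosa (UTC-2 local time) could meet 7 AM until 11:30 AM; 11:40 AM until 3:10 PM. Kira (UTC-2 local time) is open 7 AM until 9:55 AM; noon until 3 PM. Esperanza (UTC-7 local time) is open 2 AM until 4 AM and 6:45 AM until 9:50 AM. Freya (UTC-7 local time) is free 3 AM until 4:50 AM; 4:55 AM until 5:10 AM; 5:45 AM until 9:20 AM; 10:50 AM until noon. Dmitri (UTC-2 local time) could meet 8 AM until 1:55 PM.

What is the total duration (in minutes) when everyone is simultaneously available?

Zane in UTC: 09:00-13:00, 13:15-16:40 (add 7h to convert from UTC-7).
Vanya in UTC: 09:35-12:40, 14:15-18:25 (add 7h to convert from UTC-7).
Rosa in UTC: 09:00-13:30, 13:40-17:10 (add 2h to convert from UTC-2).
Kira in UTC: 09:00-11:55, 14:00-17:00 (add 2h to convert from UTC-2).
Esperanza in UTC: 09:00-11:00, 13:45-16:50 (add 7h to convert from UTC-7).
Freya in UTC: 10:00-11:50, 11:55-12:10, 12:45-16:20, 17:50-19:00 (add 7h to convert from UTC-7).
Dmitri in UTC: 10:00-15:55 (add 2h to convert from UTC-2).
Zane ∩ Vanya: 09:35-12:40, 14:15-16:40.
Zane ∩ Vanya ∩ Rosa: 09:35-12:40, 14:15-16:40.
Zane ∩ Vanya ∩ Rosa ∩ Kira: 09:35-11:55, 14:15-16:40.
Zane ∩ Vanya ∩ Rosa ∩ Kira ∩ Esperanza: 09:35-11:00, 14:15-16:40.
Zane ∩ Vanya ∩ Rosa ∩ Kira ∩ Esperanza ∩ Freya: 10:00-11:00, 14:15-16:20.
Zane ∩ Vanya ∩ Rosa ∩ Kira ∩ Esperanza ∩ Freya ∩ Dmitri: 10:00-11:00, 14:15-15:55.
Summing the common windows: 60 + 100 = 160 minutes.

160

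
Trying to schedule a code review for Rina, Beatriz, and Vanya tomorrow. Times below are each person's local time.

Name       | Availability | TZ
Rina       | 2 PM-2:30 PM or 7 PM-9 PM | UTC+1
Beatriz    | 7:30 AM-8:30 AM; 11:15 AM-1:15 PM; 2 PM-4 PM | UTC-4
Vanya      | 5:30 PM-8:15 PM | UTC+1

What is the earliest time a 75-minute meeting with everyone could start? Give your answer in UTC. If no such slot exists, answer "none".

18:00

Rina in UTC: 13:00-13:30, 18:00-20:00 (subtract 1h to convert from UTC+1).
Beatriz in UTC: 11:30-12:30, 15:15-17:15, 18:00-20:00 (add 4h to convert from UTC-4).
Vanya in UTC: 16:30-19:15 (subtract 1h to convert from UTC+1).
Rina ∩ Beatriz: 18:00-20:00.
Rina ∩ Beatriz ∩ Vanya: 18:00-19:15.
Those are the intersection windows.
The first common window of at least 75 minutes is 18:00-19:15, so the earliest start is 18:00.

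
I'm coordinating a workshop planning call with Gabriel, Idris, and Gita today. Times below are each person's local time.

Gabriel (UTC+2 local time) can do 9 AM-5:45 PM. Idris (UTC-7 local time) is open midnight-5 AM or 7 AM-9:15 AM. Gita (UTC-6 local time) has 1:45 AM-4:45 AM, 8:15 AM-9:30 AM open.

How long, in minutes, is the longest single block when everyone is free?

Gabriel in UTC: 07:00-15:45 (subtract 2h to convert from UTC+2).
Idris in UTC: 07:00-12:00, 14:00-16:15 (add 7h to convert from UTC-7).
Gita in UTC: 07:45-10:45, 14:15-15:30 (add 6h to convert from UTC-6).
Gabriel ∩ Idris: 07:00-12:00, 14:00-15:45.
Gabriel ∩ Idris ∩ Gita: 07:45-10:45, 14:15-15:30.
The longest is 07:45-10:45 at 180 minutes.

180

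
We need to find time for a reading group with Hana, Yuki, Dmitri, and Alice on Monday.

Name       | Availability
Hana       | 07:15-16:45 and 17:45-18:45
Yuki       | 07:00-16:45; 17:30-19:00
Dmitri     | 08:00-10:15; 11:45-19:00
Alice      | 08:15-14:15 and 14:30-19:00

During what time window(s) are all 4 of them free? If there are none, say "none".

Hana ∩ Yuki: 07:15-16:45, 17:45-18:45.
Hana ∩ Yuki ∩ Dmitri: 08:00-10:15, 11:45-16:45, 17:45-18:45.
Hana ∩ Yuki ∩ Dmitri ∩ Alice: 08:15-10:15, 11:45-14:15, 14:30-16:45, 17:45-18:45.
So the common availability across everyone is 08:15-10:15, 11:45-14:15, 14:30-16:45, 17:45-18:45.

08:15-10:15, 11:45-14:15, 14:30-16:45, 17:45-18:45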